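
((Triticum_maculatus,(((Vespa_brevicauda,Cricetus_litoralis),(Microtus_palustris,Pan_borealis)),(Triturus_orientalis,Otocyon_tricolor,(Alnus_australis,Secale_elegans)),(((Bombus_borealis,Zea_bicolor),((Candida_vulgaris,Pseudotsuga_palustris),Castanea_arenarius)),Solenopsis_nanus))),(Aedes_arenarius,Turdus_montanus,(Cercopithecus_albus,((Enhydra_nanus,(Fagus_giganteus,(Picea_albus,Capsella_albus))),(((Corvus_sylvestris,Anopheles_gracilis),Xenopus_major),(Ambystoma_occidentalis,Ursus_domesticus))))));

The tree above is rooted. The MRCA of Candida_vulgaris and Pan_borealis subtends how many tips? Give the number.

14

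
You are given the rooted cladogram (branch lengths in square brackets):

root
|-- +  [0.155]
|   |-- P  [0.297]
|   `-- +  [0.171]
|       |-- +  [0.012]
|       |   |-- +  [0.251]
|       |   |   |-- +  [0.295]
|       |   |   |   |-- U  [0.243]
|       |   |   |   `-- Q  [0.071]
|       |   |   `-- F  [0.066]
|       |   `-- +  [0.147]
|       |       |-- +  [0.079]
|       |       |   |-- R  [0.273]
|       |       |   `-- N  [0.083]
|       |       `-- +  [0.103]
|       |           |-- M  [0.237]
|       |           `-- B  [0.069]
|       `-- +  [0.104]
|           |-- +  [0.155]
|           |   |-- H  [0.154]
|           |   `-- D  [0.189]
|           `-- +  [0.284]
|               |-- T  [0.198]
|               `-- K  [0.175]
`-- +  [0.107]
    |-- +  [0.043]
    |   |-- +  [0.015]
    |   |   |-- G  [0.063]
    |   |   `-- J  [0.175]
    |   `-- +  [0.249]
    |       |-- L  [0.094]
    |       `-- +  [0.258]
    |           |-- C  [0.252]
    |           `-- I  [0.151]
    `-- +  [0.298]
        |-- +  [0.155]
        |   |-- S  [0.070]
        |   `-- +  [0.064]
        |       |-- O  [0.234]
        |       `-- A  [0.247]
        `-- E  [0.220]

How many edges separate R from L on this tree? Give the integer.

10

The MRCA of R and L is the root of the tree.
From R up to that node: 6 branches. From L up to the same node: 4 branches. Total: 6 + 4 = 10.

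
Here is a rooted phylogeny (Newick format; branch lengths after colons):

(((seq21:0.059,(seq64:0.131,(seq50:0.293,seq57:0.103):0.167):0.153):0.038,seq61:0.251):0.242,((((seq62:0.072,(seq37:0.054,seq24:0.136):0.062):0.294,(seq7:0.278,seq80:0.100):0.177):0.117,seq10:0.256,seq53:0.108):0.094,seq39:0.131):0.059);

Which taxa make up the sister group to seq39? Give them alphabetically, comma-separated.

seq10, seq24, seq37, seq53, seq62, seq7, seq80

seq39 attaches to the tree at the node subtending ((((seq62,(seq37,seq24)),(seq7,seq80)),seq10,seq53),seq39).
The other lineage descending from that same node — the sister group — is (((seq62,(seq37,seq24)),(seq7,seq80)),seq10,seq53); its 7 tips in alphabetical order are the answer.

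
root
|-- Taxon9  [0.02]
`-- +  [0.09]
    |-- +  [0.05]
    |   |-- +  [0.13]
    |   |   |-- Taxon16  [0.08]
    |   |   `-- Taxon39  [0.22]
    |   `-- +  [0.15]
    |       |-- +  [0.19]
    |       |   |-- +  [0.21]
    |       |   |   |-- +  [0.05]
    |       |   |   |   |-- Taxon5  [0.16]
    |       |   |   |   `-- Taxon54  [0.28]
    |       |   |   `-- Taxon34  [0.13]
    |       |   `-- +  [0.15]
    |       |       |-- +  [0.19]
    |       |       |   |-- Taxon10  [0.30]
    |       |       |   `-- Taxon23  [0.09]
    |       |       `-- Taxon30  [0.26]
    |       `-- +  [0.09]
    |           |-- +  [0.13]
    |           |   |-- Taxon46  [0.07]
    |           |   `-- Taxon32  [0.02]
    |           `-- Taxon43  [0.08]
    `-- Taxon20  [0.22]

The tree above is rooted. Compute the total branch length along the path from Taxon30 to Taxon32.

The path runs Taxon30 → … → MRCA → … → Taxon32; the MRCA is the node subtending ((((Taxon5,Taxon54),Taxon34),((Taxon10,Taxon23),Taxon30)),((Taxon46,Taxon32),Taxon43)).
Branch lengths along that path: 0.26 + 0.15 + 0.19 + 0.09 + 0.13 + 0.02 = 0.84.

0.84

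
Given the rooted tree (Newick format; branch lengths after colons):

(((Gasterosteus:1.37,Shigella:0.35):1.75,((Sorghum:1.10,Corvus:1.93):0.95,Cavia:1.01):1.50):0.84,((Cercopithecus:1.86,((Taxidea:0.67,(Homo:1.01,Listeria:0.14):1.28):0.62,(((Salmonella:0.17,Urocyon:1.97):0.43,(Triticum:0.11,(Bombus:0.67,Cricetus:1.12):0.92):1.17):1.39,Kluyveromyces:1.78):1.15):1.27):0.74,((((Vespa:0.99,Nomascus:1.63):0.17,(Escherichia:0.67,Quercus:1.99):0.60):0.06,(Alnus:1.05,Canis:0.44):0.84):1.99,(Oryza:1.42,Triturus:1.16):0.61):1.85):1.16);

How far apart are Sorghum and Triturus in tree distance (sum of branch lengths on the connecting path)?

9.17

The path runs Sorghum → … → MRCA → … → Triturus; the MRCA is the root of the tree.
Branch lengths along that path: 1.10 + 0.95 + 1.50 + 0.84 + 1.16 + 1.85 + 0.61 + 1.16 = 9.17.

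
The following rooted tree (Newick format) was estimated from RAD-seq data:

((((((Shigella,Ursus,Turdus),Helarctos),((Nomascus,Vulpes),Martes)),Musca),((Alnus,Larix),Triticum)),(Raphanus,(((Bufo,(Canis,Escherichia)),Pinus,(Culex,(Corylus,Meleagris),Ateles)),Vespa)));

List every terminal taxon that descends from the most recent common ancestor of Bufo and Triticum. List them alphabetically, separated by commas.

Alnus, Ateles, Bufo, Canis, Corylus, Culex, Escherichia, Helarctos, Larix, Martes, Meleagris, Musca, Nomascus, Pinus, Raphanus, Shigella, Triticum, Turdus, Ursus, Vespa, Vulpes

Tracing Bufo: it sits inside (Bufo,(Canis,Escherichia)).
Tracing Triticum: it sits inside ((Alnus,Larix),Triticum).
The smallest clade enclosing both is the whole tree (their MRCA is the root), so the answer is all 21 tips in alphabetical order.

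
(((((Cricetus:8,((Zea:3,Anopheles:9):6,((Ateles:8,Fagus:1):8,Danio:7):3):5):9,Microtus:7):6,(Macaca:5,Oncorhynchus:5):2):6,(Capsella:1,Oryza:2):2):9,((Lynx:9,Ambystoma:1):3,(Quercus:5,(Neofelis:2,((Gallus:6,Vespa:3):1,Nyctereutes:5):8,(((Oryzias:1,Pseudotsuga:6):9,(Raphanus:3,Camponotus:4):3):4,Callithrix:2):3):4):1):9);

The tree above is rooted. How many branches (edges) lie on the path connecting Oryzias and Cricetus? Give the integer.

12

The MRCA of Oryzias and Cricetus is the root of the tree.
From Oryzias up to that node: 7 branches. From Cricetus up to the same node: 5 branches. Total: 7 + 5 = 12.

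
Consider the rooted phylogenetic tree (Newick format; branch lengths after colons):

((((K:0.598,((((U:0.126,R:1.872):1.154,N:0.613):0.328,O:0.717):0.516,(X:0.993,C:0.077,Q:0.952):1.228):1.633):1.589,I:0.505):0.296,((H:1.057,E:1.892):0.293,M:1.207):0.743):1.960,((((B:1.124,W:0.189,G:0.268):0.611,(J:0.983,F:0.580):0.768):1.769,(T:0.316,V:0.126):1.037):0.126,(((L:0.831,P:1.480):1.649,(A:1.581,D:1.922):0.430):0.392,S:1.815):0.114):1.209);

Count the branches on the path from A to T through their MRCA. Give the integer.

The MRCA of A and T is the node subtending ((((B,W,G),(J,F)),(T,V)),(((L,P),(A,D)),S)).
From A up to that node: 4 branches. From T up to the same node: 3 branches. Total: 4 + 3 = 7.

7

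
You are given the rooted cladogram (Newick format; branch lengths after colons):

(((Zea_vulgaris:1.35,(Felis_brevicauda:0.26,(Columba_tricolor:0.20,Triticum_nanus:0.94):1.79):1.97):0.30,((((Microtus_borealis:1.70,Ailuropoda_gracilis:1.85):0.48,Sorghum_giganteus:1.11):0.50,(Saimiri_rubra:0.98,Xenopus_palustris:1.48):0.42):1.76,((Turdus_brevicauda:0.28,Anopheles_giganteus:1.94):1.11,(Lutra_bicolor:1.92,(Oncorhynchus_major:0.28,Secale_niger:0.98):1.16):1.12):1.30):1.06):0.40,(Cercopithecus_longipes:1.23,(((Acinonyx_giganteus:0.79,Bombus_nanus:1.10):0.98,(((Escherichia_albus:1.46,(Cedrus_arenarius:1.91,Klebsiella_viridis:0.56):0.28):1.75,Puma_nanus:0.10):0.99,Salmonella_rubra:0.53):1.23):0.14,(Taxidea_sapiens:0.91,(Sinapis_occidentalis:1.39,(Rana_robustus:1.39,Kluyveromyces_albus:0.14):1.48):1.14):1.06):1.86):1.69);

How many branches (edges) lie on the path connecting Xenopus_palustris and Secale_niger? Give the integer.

The MRCA of Xenopus_palustris and Secale_niger is the node subtending ((((Microtus_borealis,Ailuropoda_gracilis),Sorghum_giganteus),(Saimiri_rubra,Xenopus_palustris)),((Turdus_brevicauda,Anopheles_giganteus),(Lutra_bicolor,(Oncorhynchus_major,Secale_niger)))).
From Xenopus_palustris up to that node: 3 branches. From Secale_niger up to the same node: 4 branches. Total: 3 + 4 = 7.

7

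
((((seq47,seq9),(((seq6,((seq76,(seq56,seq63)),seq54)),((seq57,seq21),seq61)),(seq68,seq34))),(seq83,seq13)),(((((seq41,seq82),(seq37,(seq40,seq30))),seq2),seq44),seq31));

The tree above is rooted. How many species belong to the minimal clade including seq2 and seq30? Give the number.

6

The MRCA of seq2 and seq30 is the node subtending (((seq41,seq82),(seq37,(seq40,seq30))),seq2).
That clade contains 6 terminal taxa: seq2, seq30, seq37, seq40, seq41, seq82.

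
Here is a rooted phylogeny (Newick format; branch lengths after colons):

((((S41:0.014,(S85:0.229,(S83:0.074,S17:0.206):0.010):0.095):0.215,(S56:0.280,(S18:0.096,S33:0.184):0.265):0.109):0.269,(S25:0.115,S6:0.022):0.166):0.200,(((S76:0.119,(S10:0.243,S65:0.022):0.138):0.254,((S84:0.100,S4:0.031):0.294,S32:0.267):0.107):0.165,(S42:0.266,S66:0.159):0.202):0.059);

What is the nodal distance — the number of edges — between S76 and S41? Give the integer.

8

The MRCA of S76 and S41 is the root of the tree.
From S76 up to that node: 4 branches. From S41 up to the same node: 4 branches. Total: 4 + 4 = 8.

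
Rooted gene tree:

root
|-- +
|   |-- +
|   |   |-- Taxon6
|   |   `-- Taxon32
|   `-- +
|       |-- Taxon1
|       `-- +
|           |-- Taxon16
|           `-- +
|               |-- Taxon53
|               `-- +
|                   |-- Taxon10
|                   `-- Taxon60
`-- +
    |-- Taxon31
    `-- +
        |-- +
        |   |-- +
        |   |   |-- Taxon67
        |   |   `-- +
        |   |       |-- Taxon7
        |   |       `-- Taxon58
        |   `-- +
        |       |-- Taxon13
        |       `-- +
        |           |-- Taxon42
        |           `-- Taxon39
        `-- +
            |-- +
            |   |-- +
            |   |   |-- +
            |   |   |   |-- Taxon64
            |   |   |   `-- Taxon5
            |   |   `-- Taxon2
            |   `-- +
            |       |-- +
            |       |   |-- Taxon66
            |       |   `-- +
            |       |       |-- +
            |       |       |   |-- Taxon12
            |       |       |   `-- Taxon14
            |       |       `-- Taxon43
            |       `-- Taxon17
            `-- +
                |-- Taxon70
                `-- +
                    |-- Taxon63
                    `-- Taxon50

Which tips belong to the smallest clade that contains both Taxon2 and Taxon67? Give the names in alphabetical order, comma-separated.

Taxon12, Taxon13, Taxon14, Taxon17, Taxon2, Taxon39, Taxon42, Taxon43, Taxon5, Taxon50, Taxon58, Taxon63, Taxon64, Taxon66, Taxon67, Taxon7, Taxon70

Tracing Taxon2: it sits inside ((Taxon64,Taxon5),Taxon2).
Tracing Taxon67: it sits inside (Taxon67,(Taxon7,Taxon58)).
The smallest clade enclosing both is (((Taxon67,(Taxon7,Taxon58)),(Taxon13,(Taxon42,Taxon39))),((((Taxon64,Taxon5),Taxon2),((Taxon66,((Taxon12,Taxon14),Taxon43)),Taxon17)),(Taxon70,(Taxon63,Taxon50)))); the answer is its 17 terminal taxa in alphabetical order.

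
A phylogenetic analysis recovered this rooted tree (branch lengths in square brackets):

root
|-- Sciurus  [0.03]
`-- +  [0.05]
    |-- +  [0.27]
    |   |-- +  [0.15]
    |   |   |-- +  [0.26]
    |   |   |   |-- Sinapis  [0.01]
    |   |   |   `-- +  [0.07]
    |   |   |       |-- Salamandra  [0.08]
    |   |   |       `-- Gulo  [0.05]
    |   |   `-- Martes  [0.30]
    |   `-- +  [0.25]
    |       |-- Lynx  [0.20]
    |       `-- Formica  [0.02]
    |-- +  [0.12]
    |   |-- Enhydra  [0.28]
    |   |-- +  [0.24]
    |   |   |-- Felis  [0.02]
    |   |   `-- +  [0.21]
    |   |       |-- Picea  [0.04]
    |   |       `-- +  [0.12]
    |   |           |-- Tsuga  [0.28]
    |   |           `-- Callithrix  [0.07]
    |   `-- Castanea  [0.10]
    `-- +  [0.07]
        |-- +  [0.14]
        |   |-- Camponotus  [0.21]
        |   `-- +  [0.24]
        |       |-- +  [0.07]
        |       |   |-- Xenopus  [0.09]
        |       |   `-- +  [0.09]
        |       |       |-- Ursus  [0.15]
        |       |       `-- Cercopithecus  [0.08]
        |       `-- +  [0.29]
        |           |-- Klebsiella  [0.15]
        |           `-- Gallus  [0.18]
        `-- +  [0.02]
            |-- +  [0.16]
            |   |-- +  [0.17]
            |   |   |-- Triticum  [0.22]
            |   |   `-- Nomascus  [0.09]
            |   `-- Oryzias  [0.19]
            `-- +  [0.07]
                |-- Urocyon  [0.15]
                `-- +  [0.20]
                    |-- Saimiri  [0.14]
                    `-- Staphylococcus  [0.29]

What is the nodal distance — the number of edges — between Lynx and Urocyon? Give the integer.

7

The MRCA of Lynx and Urocyon is the node subtending ((((Sinapis,(Salamandra,Gulo)),Martes),(Lynx,Formica)),(Enhydra,(Felis,(Picea,(Tsuga,Callithrix))),Castanea),((Camponotus,((Xenopus,(Ursus,Cercopithecus)),(Klebsiella,Gallus))),(((Triticum,Nomascus),Oryzias),(Urocyon,(Saimiri,Staphylococcus))))).
From Lynx up to that node: 3 branches. From Urocyon up to the same node: 4 branches. Total: 3 + 4 = 7.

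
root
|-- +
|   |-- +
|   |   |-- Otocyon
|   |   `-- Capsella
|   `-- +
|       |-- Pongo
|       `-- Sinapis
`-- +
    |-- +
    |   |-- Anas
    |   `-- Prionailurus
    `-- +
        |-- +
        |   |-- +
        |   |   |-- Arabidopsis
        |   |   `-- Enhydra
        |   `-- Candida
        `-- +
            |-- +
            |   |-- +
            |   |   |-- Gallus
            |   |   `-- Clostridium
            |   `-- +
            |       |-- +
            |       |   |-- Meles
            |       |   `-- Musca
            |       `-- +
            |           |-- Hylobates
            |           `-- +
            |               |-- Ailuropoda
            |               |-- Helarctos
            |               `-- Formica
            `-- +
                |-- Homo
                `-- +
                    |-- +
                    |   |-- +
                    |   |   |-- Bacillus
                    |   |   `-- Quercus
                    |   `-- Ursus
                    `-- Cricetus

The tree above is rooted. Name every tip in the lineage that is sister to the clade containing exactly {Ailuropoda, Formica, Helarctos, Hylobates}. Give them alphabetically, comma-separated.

The clade containing exactly {Ailuropoda, Formica, Helarctos, Hylobates} attaches to the tree at the node subtending ((Meles,Musca),(Hylobates,(Ailuropoda,Helarctos,Formica))).
The other lineage descending from that same node — the sister group — is (Meles,Musca); its 2 tips in alphabetical order are the answer.

Meles, Musca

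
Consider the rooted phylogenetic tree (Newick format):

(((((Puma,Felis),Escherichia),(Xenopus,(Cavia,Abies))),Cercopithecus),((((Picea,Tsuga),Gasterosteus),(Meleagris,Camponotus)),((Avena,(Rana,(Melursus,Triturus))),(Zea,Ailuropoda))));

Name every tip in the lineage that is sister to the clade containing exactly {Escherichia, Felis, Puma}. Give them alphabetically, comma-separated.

The clade containing exactly {Escherichia, Felis, Puma} attaches to the tree at the node subtending (((Puma,Felis),Escherichia),(Xenopus,(Cavia,Abies))).
The other lineage descending from that same node — the sister group — is (Xenopus,(Cavia,Abies)); its 3 tips in alphabetical order are the answer.

Abies, Cavia, Xenopus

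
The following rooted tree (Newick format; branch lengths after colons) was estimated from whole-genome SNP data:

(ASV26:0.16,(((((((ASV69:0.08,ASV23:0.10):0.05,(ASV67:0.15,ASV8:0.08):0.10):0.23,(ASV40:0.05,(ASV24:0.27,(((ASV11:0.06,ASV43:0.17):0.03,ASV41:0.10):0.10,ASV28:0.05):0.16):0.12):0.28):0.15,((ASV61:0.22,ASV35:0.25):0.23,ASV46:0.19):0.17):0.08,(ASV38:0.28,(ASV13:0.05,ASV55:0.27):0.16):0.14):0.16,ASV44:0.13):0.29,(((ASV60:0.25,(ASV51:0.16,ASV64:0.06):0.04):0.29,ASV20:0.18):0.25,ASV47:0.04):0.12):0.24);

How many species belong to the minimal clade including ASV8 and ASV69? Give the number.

4

The MRCA of ASV8 and ASV69 is the node subtending ((ASV69,ASV23),(ASV67,ASV8)).
That clade contains 4 terminal taxa: ASV23, ASV67, ASV69, ASV8.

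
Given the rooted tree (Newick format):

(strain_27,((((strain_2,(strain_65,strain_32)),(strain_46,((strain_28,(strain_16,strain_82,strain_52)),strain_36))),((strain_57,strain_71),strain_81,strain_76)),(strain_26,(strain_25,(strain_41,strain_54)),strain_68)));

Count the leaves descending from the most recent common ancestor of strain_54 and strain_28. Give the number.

The MRCA of strain_54 and strain_28 is the node subtending ((((strain_2,(strain_65,strain_32)),(strain_46,((strain_28,(strain_16,strain_82,strain_52)),strain_36))),((strain_57,strain_71),strain_81,strain_76)),(strain_26,(strain_25,(strain_41,strain_54)),strain_68)).
That clade contains 18 terminal taxa: strain_16, strain_2, strain_25, strain_26, strain_28, strain_32, strain_36, strain_41, strain_46, strain_52, strain_54, strain_57, strain_65, strain_68, strain_71, strain_76, strain_81, strain_82.

18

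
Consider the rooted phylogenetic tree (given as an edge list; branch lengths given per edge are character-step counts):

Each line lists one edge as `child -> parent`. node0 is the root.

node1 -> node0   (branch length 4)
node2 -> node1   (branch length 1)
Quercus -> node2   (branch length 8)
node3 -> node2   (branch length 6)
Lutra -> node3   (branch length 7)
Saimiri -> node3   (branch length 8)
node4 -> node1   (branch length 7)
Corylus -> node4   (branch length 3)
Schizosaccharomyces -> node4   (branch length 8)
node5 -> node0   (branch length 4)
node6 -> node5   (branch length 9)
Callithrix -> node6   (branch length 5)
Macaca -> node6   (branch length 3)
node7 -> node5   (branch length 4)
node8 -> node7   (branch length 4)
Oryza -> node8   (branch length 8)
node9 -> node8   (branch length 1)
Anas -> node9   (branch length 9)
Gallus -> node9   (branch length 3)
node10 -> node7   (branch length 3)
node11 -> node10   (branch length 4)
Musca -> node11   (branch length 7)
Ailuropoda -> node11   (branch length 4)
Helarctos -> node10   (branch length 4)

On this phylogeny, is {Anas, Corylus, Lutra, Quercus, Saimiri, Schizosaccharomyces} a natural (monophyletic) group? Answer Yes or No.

No

The MRCA of the listed taxa is the root, so the smallest clade containing them is the whole tree.
That clade also contains Ailuropoda, Callithrix, Gallus, Helarctos, Macaca, Musca, Oryza, which are not in the proposed group, so the group is not monophyletic.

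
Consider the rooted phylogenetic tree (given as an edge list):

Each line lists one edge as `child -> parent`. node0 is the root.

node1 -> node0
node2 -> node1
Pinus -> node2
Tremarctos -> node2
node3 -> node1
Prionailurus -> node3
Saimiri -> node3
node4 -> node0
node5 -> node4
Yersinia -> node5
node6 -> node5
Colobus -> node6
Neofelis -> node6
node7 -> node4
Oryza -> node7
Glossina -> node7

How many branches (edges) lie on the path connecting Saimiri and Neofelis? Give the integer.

7

The MRCA of Saimiri and Neofelis is the root of the tree.
From Saimiri up to that node: 3 branches. From Neofelis up to the same node: 4 branches. Total: 3 + 4 = 7.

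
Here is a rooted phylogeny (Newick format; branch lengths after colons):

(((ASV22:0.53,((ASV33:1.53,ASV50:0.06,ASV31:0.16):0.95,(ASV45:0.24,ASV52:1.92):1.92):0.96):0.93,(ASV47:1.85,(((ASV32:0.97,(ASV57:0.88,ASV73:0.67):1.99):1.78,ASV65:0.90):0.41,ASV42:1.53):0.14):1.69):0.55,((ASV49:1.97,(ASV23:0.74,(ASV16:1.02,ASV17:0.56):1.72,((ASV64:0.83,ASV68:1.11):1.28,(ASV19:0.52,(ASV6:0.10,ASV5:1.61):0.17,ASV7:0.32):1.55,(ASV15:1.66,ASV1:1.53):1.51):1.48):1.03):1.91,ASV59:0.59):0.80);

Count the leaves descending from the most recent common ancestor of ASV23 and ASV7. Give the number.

11

The MRCA of ASV23 and ASV7 is the node subtending (ASV23,(ASV16,ASV17),((ASV64,ASV68),(ASV19,(ASV6,ASV5),ASV7),(ASV15,ASV1))).
That clade contains 11 terminal taxa: ASV1, ASV15, ASV16, ASV17, ASV19, ASV23, ASV5, ASV6, ASV64, ASV68, ASV7.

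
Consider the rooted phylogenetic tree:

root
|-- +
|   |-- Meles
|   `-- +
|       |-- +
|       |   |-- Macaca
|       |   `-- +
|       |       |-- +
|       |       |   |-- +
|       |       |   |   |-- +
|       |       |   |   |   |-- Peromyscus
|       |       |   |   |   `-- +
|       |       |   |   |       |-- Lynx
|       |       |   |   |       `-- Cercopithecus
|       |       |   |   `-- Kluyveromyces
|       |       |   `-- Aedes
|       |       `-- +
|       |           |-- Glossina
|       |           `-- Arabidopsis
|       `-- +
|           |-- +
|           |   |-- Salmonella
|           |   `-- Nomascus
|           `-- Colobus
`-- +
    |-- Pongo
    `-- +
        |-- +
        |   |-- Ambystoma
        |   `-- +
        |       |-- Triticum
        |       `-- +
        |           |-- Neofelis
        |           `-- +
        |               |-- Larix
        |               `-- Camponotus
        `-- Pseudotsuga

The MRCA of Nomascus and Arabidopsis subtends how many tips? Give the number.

11

The MRCA of Nomascus and Arabidopsis is the node subtending ((Macaca,((((Peromyscus,(Lynx,Cercopithecus)),Kluyveromyces),Aedes),(Glossina,Arabidopsis))),((Salmonella,Nomascus),Colobus)).
That clade contains 11 terminal taxa: Aedes, Arabidopsis, Cercopithecus, Colobus, Glossina, Kluyveromyces, Lynx, Macaca, Nomascus, Peromyscus, Salmonella.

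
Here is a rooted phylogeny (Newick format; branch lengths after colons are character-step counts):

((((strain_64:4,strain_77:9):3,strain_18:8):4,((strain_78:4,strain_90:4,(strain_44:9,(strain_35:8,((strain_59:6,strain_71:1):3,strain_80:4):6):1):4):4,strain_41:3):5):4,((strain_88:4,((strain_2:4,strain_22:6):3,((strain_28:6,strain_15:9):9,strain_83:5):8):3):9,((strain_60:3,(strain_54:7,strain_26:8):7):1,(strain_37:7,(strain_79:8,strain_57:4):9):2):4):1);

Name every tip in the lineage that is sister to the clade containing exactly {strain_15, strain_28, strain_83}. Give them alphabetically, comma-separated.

The clade containing exactly {strain_15, strain_28, strain_83} attaches to the tree at the node subtending ((strain_2,strain_22),((strain_28,strain_15),strain_83)).
The other lineage descending from that same node — the sister group — is (strain_2,strain_22); its 2 tips in alphabetical order are the answer.

strain_2, strain_22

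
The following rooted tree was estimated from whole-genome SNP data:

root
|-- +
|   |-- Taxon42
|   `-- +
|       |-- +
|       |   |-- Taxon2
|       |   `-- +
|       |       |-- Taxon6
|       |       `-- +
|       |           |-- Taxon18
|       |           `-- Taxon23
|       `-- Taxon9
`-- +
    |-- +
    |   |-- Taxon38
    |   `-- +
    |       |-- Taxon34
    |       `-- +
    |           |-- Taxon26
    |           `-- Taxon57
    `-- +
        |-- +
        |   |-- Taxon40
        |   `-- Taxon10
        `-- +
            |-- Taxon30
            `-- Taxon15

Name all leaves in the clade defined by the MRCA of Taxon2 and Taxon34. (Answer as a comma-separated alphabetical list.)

Taxon10, Taxon15, Taxon18, Taxon2, Taxon23, Taxon26, Taxon30, Taxon34, Taxon38, Taxon40, Taxon42, Taxon57, Taxon6, Taxon9

Tracing Taxon2: it sits inside (Taxon2,(Taxon6,(Taxon18,Taxon23))).
Tracing Taxon34: it sits inside (Taxon34,(Taxon26,Taxon57)).
The smallest clade enclosing both is the whole tree (their MRCA is the root), so the answer is all 14 tips in alphabetical order.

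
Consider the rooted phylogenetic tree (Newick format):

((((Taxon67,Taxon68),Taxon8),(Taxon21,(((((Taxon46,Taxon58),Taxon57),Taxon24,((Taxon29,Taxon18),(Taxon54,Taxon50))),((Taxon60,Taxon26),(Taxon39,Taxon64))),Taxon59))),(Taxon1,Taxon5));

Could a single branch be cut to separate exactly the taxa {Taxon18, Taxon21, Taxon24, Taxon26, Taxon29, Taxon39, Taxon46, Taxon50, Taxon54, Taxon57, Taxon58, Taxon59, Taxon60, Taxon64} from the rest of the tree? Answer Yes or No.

The most recent common ancestor of these taxa subtends (Taxon21,(((((Taxon46,Taxon58),Taxon57),Taxon24,((Taxon29,Taxon18),(Taxon54,Taxon50))),((Taxon60,Taxon26),(Taxon39,Taxon64))),Taxon59)).
That clade has exactly 14 tips — every listed taxon and nothing else — so the group is monophyletic.

Yes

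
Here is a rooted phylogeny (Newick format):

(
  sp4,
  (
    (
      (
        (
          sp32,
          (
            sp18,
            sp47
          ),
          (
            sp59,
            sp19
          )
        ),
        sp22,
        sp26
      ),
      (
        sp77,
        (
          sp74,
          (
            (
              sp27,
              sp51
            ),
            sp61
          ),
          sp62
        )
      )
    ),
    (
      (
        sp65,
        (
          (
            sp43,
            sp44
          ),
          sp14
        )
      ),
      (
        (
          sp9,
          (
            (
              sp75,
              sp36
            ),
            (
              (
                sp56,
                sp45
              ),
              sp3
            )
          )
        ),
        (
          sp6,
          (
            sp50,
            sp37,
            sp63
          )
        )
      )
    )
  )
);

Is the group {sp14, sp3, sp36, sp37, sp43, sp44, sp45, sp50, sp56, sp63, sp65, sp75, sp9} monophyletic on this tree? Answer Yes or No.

No

The MRCA of the listed taxa subtends ((sp65,((sp43,sp44),sp14)),((sp9,((sp75,sp36),((sp56,sp45),sp3))),(sp6,(sp50,sp37,sp63)))).
That clade also contains sp6, which is not in the proposed group, so the group is not monophyletic.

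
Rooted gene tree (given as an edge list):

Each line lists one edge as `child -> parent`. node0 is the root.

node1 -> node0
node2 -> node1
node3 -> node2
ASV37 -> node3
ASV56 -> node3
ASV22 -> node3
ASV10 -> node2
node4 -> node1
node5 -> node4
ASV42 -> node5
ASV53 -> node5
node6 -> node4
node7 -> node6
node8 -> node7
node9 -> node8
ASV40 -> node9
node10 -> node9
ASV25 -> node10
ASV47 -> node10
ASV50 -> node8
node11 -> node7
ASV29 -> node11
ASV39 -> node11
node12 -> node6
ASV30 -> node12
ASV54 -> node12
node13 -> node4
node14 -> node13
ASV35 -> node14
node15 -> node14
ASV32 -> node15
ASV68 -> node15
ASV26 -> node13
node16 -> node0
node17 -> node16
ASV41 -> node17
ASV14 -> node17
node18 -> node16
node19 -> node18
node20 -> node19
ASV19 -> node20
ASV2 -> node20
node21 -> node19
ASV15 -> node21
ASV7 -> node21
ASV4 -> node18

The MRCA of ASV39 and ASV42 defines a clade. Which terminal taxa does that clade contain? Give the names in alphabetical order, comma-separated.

ASV25, ASV26, ASV29, ASV30, ASV32, ASV35, ASV39, ASV40, ASV42, ASV47, ASV50, ASV53, ASV54, ASV68

Tracing ASV39: it sits inside (ASV29,ASV39).
Tracing ASV42: it sits inside (ASV42,ASV53).
The smallest clade enclosing both is ((ASV42,ASV53),((((ASV40,(ASV25,ASV47)),ASV50),(ASV29,ASV39)),(ASV30,ASV54)),((ASV35,(ASV32,ASV68)),ASV26)); the answer is its 14 terminal taxa in alphabetical order.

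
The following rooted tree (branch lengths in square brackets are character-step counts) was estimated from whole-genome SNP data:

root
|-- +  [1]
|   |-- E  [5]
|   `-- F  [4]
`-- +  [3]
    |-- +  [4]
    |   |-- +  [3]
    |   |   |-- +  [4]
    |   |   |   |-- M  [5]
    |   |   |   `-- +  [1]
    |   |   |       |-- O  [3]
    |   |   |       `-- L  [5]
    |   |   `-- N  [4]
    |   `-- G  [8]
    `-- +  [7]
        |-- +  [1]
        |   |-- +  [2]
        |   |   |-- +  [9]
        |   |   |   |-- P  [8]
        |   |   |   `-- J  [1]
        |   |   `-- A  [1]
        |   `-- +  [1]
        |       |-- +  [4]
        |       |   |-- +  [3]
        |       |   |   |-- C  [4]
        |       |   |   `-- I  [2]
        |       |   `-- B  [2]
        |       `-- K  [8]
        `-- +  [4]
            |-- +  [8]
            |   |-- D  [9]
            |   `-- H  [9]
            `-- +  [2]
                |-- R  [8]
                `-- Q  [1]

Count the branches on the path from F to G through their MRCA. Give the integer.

5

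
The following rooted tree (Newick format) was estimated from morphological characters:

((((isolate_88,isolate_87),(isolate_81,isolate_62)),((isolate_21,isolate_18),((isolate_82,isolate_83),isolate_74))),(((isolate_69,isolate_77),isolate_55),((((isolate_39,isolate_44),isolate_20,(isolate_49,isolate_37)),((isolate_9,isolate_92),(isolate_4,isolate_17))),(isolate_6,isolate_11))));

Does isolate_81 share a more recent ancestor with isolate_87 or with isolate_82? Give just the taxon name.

The MRCA of isolate_81 and isolate_87 subtends ((isolate_88,isolate_87),(isolate_81,isolate_62)) (4 taxa).
The MRCA of isolate_81 and isolate_82 subtends (((isolate_88,isolate_87),(isolate_81,isolate_62)),((isolate_21,isolate_18),((isolate_82,isolate_83),isolate_74))) (9 taxa).
The first is nested inside the second, so isolate_81 shares a more recent common ancestor with isolate_87.

isolate_87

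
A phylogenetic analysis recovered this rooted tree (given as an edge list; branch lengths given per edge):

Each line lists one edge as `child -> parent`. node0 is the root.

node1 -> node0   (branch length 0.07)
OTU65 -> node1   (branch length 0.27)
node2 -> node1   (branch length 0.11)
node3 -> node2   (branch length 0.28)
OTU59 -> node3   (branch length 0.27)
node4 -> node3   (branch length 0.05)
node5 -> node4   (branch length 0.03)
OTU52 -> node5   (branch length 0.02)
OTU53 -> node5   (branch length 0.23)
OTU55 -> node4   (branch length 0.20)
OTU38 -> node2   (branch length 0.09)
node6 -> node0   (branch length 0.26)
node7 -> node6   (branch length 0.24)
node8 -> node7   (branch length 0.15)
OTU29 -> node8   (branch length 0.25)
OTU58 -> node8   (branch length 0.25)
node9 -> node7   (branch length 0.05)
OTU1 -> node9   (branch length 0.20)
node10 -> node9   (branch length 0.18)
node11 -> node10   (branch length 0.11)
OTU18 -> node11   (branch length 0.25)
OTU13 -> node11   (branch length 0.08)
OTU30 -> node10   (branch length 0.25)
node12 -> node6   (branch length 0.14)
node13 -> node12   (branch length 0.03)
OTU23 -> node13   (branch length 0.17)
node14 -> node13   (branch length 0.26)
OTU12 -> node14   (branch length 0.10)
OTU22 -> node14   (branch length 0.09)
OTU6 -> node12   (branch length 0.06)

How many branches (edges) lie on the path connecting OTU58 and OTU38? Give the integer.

The MRCA of OTU58 and OTU38 is the root of the tree.
From OTU58 up to that node: 4 branches. From OTU38 up to the same node: 3 branches. Total: 4 + 3 = 7.

7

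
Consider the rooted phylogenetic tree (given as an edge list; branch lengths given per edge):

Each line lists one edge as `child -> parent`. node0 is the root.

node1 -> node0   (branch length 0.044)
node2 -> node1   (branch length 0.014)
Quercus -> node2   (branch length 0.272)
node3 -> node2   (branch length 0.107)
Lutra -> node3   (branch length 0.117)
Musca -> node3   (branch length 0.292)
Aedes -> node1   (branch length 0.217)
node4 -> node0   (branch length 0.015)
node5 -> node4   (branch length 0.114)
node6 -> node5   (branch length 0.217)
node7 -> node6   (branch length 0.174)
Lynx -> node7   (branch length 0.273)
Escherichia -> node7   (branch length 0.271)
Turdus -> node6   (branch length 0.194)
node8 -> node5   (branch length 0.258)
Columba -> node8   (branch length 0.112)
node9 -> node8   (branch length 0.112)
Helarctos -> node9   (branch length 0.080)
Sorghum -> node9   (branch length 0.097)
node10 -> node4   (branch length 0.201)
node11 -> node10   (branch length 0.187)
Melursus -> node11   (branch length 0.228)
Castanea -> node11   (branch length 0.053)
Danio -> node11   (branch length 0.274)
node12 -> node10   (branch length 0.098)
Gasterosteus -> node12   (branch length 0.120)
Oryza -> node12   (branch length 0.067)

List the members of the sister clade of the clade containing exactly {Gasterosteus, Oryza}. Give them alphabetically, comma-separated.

Castanea, Danio, Melursus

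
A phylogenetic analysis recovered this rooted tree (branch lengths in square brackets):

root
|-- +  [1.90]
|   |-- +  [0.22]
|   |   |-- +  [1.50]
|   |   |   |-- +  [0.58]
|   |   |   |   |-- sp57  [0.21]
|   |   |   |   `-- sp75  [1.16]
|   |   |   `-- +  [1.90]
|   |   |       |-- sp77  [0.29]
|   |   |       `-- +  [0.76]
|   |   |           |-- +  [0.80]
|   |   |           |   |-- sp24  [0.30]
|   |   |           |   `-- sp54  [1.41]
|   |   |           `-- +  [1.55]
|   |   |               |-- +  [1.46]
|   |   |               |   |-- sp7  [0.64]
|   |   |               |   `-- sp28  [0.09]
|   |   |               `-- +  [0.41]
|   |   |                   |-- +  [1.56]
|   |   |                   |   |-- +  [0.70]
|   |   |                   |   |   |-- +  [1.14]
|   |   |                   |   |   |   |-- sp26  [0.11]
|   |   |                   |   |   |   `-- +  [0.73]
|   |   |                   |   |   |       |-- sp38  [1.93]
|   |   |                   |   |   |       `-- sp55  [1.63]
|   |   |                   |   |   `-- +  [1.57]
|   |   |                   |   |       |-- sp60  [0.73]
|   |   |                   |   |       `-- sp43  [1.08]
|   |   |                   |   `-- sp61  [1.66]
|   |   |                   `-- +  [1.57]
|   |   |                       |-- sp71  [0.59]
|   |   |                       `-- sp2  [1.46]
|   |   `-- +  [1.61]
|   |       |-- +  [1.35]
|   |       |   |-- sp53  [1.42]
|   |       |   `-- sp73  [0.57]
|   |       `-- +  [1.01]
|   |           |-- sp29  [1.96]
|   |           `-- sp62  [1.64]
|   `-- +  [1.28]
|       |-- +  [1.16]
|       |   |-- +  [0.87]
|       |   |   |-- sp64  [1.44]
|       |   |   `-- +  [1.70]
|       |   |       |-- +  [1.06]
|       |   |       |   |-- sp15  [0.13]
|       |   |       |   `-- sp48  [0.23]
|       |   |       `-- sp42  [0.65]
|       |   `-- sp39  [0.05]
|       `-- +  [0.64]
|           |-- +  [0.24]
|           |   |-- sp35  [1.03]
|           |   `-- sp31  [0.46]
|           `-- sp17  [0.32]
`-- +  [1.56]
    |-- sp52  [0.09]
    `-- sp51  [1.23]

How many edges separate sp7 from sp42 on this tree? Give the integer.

The MRCA of sp7 and sp42 is the node subtending ((((sp57,sp75),(sp77,((sp24,sp54),((sp7,sp28),((((sp26,(sp38,sp55)),(sp60,sp43)),sp61),(sp71,sp2)))))),((sp53,sp73),(sp29,sp62))),(((sp64,((sp15,sp48),sp42)),sp39),((sp35,sp31),sp17))).
From sp7 up to that node: 7 branches. From sp42 up to the same node: 5 branches. Total: 7 + 5 = 12.

12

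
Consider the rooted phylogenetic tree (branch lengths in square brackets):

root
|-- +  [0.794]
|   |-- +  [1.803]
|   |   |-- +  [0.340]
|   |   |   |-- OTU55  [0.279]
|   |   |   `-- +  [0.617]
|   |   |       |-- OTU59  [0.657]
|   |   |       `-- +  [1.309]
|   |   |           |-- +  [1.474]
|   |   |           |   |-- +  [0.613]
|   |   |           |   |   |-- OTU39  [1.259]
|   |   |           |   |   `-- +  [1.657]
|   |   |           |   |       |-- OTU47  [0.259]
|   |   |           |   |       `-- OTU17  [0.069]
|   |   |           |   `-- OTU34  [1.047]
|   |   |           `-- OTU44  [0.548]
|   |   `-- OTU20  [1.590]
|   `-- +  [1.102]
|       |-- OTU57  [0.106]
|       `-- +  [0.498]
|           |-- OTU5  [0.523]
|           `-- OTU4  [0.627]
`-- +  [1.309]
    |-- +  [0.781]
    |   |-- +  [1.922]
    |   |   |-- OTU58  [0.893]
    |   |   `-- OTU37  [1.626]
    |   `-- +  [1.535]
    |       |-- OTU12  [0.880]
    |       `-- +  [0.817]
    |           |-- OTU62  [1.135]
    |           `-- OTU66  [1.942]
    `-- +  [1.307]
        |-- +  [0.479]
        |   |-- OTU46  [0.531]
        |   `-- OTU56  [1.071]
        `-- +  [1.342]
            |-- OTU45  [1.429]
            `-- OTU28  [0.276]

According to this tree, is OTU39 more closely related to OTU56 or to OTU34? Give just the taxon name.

OTU34

The MRCA of OTU39 and OTU34 subtends ((OTU39,(OTU47,OTU17)),OTU34) (4 taxa).
The MRCA of OTU39 and OTU56 is the root, subtending the entire tree (20 taxa).
The first is nested inside the second, so OTU39 shares a more recent common ancestor with OTU34.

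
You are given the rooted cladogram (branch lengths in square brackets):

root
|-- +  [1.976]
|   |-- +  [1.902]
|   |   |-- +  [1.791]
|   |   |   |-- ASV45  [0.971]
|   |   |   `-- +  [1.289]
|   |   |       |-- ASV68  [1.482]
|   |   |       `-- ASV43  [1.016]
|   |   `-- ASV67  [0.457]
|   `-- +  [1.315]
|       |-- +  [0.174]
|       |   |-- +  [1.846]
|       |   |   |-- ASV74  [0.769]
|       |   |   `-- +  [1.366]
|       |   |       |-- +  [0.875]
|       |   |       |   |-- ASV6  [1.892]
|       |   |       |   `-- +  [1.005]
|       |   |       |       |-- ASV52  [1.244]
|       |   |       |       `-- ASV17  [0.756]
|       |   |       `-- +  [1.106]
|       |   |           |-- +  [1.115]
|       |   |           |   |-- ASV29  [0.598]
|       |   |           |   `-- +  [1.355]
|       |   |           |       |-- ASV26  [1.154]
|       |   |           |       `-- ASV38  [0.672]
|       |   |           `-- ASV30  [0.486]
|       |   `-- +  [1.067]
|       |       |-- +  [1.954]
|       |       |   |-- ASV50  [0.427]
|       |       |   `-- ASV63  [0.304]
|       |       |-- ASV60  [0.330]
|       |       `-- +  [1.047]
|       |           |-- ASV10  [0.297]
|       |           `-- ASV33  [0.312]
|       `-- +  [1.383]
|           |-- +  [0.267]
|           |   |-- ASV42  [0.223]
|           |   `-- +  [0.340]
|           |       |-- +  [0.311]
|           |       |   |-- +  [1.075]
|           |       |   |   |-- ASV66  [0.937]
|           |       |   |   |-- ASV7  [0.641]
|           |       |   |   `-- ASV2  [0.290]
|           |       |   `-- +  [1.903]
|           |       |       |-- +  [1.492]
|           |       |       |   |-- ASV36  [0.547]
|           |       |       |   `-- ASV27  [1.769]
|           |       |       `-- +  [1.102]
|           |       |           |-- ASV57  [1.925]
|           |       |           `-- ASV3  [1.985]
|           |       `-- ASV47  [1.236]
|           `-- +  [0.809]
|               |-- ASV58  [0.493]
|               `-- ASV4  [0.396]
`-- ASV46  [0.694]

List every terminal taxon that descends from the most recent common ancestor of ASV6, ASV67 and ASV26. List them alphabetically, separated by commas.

ASV10, ASV17, ASV2, ASV26, ASV27, ASV29, ASV3, ASV30, ASV33, ASV36, ASV38, ASV4, ASV42, ASV43, ASV45, ASV47, ASV50, ASV52, ASV57, ASV58, ASV6, ASV60, ASV63, ASV66, ASV67, ASV68, ASV7, ASV74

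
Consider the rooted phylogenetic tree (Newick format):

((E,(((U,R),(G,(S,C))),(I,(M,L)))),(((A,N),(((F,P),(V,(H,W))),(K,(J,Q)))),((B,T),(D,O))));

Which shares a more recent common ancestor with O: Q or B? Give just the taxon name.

The MRCA of O and B subtends ((B,T),(D,O)) (4 taxa).
The MRCA of O and Q subtends (((A,N),(((F,P),(V,(H,W))),(K,(J,Q)))),((B,T),(D,O))) (14 taxa).
The first is nested inside the second, so O shares a more recent common ancestor with B.

B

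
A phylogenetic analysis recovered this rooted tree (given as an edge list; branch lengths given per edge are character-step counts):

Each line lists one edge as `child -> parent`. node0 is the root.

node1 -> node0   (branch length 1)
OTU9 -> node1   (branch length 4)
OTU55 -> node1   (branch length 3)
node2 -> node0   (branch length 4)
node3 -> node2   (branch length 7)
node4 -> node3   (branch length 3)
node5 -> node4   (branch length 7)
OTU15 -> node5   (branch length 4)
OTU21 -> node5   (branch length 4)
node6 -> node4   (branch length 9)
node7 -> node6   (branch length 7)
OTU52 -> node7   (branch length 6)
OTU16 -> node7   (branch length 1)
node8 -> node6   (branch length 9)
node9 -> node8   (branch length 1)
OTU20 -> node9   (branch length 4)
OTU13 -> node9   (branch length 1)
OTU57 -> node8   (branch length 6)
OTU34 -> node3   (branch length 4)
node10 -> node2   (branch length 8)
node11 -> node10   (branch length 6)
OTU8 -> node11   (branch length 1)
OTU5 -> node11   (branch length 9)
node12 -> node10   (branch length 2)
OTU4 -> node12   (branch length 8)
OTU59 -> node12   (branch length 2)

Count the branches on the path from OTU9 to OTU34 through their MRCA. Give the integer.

The MRCA of OTU9 and OTU34 is the root of the tree.
From OTU9 up to that node: 2 branches. From OTU34 up to the same node: 3 branches. Total: 2 + 3 = 5.

5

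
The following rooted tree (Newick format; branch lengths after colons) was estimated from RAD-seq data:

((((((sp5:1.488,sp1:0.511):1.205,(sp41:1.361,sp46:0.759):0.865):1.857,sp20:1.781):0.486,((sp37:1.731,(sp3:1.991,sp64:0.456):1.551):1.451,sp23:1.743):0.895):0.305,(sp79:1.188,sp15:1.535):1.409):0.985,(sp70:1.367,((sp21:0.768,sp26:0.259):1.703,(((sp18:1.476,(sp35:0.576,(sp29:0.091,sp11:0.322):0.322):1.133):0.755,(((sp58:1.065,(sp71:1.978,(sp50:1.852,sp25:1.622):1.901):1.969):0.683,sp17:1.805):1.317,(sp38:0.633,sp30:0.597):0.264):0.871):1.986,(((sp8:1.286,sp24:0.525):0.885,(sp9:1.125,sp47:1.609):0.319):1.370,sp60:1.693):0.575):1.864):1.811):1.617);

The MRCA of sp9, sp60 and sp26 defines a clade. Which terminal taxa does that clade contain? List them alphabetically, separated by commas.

Tracing sp9: it sits inside (sp9,sp47).
Tracing sp60: it sits inside (((sp8,sp24),(sp9,sp47)),sp60).
Tracing sp26: it sits inside (sp21,sp26).
The smallest clade enclosing all 3 is ((sp21,sp26),(((sp18,(sp35,(sp29,sp11))),(((sp58,(sp71,(sp50,sp25))),sp17),(sp38,sp30))),(((sp8,sp24),(sp9,sp47)),sp60))); the answer is its 18 terminal taxa in alphabetical order.

sp11, sp17, sp18, sp21, sp24, sp25, sp26, sp29, sp30, sp35, sp38, sp47, sp50, sp58, sp60, sp71, sp8, sp9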